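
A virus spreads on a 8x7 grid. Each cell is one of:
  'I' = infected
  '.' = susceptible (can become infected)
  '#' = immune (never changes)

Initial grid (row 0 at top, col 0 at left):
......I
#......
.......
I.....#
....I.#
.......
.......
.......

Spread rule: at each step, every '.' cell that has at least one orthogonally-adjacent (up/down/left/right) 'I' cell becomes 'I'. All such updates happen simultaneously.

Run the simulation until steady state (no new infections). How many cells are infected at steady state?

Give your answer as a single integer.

Answer: 53

Derivation:
Step 0 (initial): 3 infected
Step 1: +9 new -> 12 infected
Step 2: +14 new -> 26 infected
Step 3: +13 new -> 39 infected
Step 4: +10 new -> 49 infected
Step 5: +4 new -> 53 infected
Step 6: +0 new -> 53 infected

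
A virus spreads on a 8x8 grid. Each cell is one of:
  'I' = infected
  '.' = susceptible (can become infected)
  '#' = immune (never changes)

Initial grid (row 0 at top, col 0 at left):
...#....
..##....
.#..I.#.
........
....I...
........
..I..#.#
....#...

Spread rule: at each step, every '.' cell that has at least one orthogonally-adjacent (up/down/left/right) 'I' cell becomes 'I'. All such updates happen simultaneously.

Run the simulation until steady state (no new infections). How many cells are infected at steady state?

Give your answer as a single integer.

Answer: 56

Derivation:
Step 0 (initial): 3 infected
Step 1: +11 new -> 14 infected
Step 2: +14 new -> 28 infected
Step 3: +9 new -> 37 infected
Step 4: +7 new -> 44 infected
Step 5: +4 new -> 48 infected
Step 6: +3 new -> 51 infected
Step 7: +1 new -> 52 infected
Step 8: +2 new -> 54 infected
Step 9: +1 new -> 55 infected
Step 10: +1 new -> 56 infected
Step 11: +0 new -> 56 infected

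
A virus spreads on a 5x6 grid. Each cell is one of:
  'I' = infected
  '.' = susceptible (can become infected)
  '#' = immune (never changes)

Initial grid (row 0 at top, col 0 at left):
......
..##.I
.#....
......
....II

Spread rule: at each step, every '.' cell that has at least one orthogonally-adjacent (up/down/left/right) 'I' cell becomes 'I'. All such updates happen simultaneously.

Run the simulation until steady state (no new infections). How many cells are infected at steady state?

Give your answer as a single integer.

Step 0 (initial): 3 infected
Step 1: +6 new -> 9 infected
Step 2: +4 new -> 13 infected
Step 3: +4 new -> 17 infected
Step 4: +4 new -> 21 infected
Step 5: +2 new -> 23 infected
Step 6: +3 new -> 26 infected
Step 7: +1 new -> 27 infected
Step 8: +0 new -> 27 infected

Answer: 27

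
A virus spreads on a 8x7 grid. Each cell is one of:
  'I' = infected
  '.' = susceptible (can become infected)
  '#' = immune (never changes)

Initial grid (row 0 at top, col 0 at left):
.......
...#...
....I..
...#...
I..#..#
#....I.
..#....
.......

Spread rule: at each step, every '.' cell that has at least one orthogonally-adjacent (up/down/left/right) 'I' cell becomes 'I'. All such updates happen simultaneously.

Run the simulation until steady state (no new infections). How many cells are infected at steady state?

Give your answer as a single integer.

Answer: 50

Derivation:
Step 0 (initial): 3 infected
Step 1: +10 new -> 13 infected
Step 2: +14 new -> 27 infected
Step 3: +13 new -> 40 infected
Step 4: +7 new -> 47 infected
Step 5: +3 new -> 50 infected
Step 6: +0 new -> 50 infected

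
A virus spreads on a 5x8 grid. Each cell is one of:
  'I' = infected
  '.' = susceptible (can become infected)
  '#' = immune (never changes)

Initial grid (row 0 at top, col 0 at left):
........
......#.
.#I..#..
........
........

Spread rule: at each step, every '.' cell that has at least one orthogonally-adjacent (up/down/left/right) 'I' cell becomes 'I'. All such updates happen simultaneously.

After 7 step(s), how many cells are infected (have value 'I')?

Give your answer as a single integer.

Answer: 36

Derivation:
Step 0 (initial): 1 infected
Step 1: +3 new -> 4 infected
Step 2: +7 new -> 11 infected
Step 3: +8 new -> 19 infected
Step 4: +7 new -> 26 infected
Step 5: +3 new -> 29 infected
Step 6: +4 new -> 33 infected
Step 7: +3 new -> 36 infected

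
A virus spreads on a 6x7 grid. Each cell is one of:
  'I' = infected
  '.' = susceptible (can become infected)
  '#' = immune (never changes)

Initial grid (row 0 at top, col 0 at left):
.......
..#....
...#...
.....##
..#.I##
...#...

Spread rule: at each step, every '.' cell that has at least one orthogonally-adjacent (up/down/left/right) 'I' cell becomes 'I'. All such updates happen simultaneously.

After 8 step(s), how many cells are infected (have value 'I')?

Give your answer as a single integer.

Step 0 (initial): 1 infected
Step 1: +3 new -> 4 infected
Step 2: +3 new -> 7 infected
Step 3: +4 new -> 11 infected
Step 4: +6 new -> 17 infected
Step 5: +6 new -> 23 infected
Step 6: +6 new -> 29 infected
Step 7: +4 new -> 33 infected
Step 8: +1 new -> 34 infected

Answer: 34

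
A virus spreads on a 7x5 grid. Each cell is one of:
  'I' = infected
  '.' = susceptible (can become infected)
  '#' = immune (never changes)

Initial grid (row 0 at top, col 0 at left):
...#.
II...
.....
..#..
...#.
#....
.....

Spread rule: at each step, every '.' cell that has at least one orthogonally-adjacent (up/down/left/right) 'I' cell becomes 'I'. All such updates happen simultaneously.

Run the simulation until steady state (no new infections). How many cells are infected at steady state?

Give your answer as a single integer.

Step 0 (initial): 2 infected
Step 1: +5 new -> 7 infected
Step 2: +5 new -> 12 infected
Step 3: +4 new -> 16 infected
Step 4: +5 new -> 21 infected
Step 5: +3 new -> 24 infected
Step 6: +4 new -> 28 infected
Step 7: +2 new -> 30 infected
Step 8: +1 new -> 31 infected
Step 9: +0 new -> 31 infected

Answer: 31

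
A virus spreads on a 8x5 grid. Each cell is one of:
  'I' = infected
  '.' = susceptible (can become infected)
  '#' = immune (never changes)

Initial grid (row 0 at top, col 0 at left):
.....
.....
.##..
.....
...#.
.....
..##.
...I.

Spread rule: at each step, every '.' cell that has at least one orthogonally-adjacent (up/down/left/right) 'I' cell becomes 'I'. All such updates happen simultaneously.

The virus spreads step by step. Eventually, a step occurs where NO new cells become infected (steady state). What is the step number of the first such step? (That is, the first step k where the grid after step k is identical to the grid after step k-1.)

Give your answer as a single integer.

Step 0 (initial): 1 infected
Step 1: +2 new -> 3 infected
Step 2: +2 new -> 5 infected
Step 3: +3 new -> 8 infected
Step 4: +4 new -> 12 infected
Step 5: +4 new -> 16 infected
Step 6: +5 new -> 21 infected
Step 7: +4 new -> 25 infected
Step 8: +3 new -> 28 infected
Step 9: +3 new -> 31 infected
Step 10: +3 new -> 34 infected
Step 11: +1 new -> 35 infected
Step 12: +0 new -> 35 infected

Answer: 12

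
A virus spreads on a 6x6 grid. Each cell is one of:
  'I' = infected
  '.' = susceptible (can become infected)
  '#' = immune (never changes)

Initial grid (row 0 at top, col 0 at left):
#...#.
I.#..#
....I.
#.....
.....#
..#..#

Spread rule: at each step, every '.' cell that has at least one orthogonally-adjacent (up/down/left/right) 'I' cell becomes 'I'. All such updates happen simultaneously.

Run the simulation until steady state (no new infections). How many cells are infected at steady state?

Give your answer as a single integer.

Step 0 (initial): 2 infected
Step 1: +6 new -> 8 infected
Step 2: +7 new -> 15 infected
Step 3: +6 new -> 21 infected
Step 4: +3 new -> 24 infected
Step 5: +2 new -> 26 infected
Step 6: +1 new -> 27 infected
Step 7: +0 new -> 27 infected

Answer: 27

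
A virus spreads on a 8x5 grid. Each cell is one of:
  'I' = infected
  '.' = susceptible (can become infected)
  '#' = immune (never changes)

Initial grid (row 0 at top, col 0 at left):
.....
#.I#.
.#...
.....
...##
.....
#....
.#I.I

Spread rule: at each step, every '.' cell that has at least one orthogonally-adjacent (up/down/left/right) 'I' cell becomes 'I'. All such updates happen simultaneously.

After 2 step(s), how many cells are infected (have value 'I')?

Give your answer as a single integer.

Answer: 17

Derivation:
Step 0 (initial): 3 infected
Step 1: +6 new -> 9 infected
Step 2: +8 new -> 17 infected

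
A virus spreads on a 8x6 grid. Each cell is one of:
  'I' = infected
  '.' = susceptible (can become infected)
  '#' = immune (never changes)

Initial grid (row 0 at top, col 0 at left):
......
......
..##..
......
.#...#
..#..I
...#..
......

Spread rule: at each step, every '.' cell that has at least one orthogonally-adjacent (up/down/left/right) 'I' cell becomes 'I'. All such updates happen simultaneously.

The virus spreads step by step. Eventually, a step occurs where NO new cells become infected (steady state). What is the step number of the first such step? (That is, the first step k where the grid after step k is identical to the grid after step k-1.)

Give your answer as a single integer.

Answer: 11

Derivation:
Step 0 (initial): 1 infected
Step 1: +2 new -> 3 infected
Step 2: +4 new -> 7 infected
Step 3: +3 new -> 10 infected
Step 4: +5 new -> 15 infected
Step 5: +4 new -> 19 infected
Step 6: +6 new -> 25 infected
Step 7: +7 new -> 32 infected
Step 8: +6 new -> 38 infected
Step 9: +3 new -> 41 infected
Step 10: +1 new -> 42 infected
Step 11: +0 new -> 42 infected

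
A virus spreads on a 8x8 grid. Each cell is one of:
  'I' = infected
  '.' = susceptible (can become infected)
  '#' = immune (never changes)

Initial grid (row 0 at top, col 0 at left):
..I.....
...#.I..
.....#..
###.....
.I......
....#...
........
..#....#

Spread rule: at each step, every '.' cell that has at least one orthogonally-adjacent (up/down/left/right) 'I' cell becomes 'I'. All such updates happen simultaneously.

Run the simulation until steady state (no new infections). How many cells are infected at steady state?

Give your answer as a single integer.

Answer: 56

Derivation:
Step 0 (initial): 3 infected
Step 1: +9 new -> 12 infected
Step 2: +12 new -> 24 infected
Step 3: +13 new -> 37 infected
Step 4: +7 new -> 44 infected
Step 5: +5 new -> 49 infected
Step 6: +4 new -> 53 infected
Step 7: +3 new -> 56 infected
Step 8: +0 new -> 56 infected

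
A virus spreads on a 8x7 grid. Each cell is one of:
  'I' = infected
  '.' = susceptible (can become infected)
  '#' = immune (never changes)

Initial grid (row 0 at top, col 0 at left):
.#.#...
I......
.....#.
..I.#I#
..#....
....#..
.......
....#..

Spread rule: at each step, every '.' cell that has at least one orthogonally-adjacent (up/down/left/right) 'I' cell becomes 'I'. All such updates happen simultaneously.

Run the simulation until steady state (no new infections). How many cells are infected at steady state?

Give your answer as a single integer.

Step 0 (initial): 3 infected
Step 1: +7 new -> 10 infected
Step 2: +9 new -> 19 infected
Step 3: +8 new -> 27 infected
Step 4: +8 new -> 35 infected
Step 5: +7 new -> 42 infected
Step 6: +4 new -> 46 infected
Step 7: +2 new -> 48 infected
Step 8: +0 new -> 48 infected

Answer: 48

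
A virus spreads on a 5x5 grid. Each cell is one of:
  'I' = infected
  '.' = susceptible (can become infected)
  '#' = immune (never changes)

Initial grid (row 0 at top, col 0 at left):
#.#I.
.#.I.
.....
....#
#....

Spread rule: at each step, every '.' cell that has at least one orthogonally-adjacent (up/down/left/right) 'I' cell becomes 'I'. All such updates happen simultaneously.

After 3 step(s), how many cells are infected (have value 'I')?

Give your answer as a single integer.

Step 0 (initial): 2 infected
Step 1: +4 new -> 6 infected
Step 2: +3 new -> 9 infected
Step 3: +3 new -> 12 infected

Answer: 12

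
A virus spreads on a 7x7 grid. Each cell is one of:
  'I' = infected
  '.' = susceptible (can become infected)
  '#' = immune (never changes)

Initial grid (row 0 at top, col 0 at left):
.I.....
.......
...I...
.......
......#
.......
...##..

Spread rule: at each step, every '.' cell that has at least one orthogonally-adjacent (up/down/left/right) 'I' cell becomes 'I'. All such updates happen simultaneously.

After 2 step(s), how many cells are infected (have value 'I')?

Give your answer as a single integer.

Answer: 18

Derivation:
Step 0 (initial): 2 infected
Step 1: +7 new -> 9 infected
Step 2: +9 new -> 18 infected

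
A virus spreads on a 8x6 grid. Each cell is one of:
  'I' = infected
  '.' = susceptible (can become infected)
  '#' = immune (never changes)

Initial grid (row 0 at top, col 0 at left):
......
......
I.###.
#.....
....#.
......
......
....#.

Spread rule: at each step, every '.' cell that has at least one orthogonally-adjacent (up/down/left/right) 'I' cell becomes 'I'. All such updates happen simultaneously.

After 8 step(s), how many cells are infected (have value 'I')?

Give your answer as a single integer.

Answer: 40

Derivation:
Step 0 (initial): 1 infected
Step 1: +2 new -> 3 infected
Step 2: +3 new -> 6 infected
Step 3: +4 new -> 10 infected
Step 4: +6 new -> 16 infected
Step 5: +7 new -> 23 infected
Step 6: +7 new -> 30 infected
Step 7: +7 new -> 37 infected
Step 8: +3 new -> 40 infected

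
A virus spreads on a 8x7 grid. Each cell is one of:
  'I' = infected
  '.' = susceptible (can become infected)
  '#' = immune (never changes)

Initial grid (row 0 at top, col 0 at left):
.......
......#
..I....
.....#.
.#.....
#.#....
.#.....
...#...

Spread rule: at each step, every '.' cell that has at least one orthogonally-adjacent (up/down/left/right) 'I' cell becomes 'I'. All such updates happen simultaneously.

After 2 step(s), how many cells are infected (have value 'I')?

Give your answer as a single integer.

Step 0 (initial): 1 infected
Step 1: +4 new -> 5 infected
Step 2: +8 new -> 13 infected

Answer: 13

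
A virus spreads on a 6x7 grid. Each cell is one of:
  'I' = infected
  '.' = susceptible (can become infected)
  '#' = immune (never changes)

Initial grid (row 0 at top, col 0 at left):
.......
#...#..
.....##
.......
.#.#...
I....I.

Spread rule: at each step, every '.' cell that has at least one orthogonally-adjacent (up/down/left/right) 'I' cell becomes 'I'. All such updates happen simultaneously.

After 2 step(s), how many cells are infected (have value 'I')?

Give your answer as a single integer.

Answer: 13

Derivation:
Step 0 (initial): 2 infected
Step 1: +5 new -> 7 infected
Step 2: +6 new -> 13 infected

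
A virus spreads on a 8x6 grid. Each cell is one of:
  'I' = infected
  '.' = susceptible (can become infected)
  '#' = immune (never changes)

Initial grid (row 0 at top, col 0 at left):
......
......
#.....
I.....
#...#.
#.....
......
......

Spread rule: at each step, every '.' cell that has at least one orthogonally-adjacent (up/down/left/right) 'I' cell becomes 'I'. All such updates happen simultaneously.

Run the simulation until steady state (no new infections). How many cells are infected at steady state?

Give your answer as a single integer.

Answer: 44

Derivation:
Step 0 (initial): 1 infected
Step 1: +1 new -> 2 infected
Step 2: +3 new -> 5 infected
Step 3: +5 new -> 10 infected
Step 4: +8 new -> 18 infected
Step 5: +9 new -> 27 infected
Step 6: +8 new -> 35 infected
Step 7: +5 new -> 40 infected
Step 8: +3 new -> 43 infected
Step 9: +1 new -> 44 infected
Step 10: +0 new -> 44 infected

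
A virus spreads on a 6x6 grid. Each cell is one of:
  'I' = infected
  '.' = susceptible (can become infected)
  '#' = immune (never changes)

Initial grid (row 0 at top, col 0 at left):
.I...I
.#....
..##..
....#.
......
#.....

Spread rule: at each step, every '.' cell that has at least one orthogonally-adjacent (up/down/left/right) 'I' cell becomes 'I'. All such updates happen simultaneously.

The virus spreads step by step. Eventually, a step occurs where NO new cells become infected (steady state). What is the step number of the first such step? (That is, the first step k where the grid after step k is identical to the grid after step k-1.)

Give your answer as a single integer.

Step 0 (initial): 2 infected
Step 1: +4 new -> 6 infected
Step 2: +5 new -> 11 infected
Step 3: +4 new -> 15 infected
Step 4: +3 new -> 18 infected
Step 5: +4 new -> 22 infected
Step 6: +4 new -> 26 infected
Step 7: +4 new -> 30 infected
Step 8: +1 new -> 31 infected
Step 9: +0 new -> 31 infected

Answer: 9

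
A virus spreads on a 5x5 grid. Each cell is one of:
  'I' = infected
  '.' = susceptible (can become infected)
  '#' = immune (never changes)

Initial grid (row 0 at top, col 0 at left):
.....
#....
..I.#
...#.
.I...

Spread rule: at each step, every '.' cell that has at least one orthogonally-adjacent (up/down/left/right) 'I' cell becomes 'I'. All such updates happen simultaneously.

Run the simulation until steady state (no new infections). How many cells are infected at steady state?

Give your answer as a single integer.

Answer: 22

Derivation:
Step 0 (initial): 2 infected
Step 1: +7 new -> 9 infected
Step 2: +6 new -> 15 infected
Step 3: +4 new -> 19 infected
Step 4: +3 new -> 22 infected
Step 5: +0 new -> 22 infected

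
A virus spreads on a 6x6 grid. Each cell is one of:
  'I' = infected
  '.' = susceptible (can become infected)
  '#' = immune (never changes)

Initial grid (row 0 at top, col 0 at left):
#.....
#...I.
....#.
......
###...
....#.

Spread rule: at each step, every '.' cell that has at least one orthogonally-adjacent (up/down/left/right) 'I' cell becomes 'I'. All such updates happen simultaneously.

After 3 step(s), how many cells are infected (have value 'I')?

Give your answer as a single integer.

Answer: 14

Derivation:
Step 0 (initial): 1 infected
Step 1: +3 new -> 4 infected
Step 2: +5 new -> 9 infected
Step 3: +5 new -> 14 infected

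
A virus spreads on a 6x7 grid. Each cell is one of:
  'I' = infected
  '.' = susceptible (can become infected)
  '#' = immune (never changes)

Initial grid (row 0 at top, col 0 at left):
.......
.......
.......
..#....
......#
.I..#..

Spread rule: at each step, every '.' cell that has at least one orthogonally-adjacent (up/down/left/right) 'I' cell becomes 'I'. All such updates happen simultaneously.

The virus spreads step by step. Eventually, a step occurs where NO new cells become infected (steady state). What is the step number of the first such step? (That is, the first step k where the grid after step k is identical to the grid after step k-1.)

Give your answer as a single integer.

Answer: 11

Derivation:
Step 0 (initial): 1 infected
Step 1: +3 new -> 4 infected
Step 2: +4 new -> 8 infected
Step 3: +3 new -> 11 infected
Step 4: +5 new -> 16 infected
Step 5: +6 new -> 22 infected
Step 6: +6 new -> 28 infected
Step 7: +5 new -> 33 infected
Step 8: +3 new -> 36 infected
Step 9: +2 new -> 38 infected
Step 10: +1 new -> 39 infected
Step 11: +0 new -> 39 infected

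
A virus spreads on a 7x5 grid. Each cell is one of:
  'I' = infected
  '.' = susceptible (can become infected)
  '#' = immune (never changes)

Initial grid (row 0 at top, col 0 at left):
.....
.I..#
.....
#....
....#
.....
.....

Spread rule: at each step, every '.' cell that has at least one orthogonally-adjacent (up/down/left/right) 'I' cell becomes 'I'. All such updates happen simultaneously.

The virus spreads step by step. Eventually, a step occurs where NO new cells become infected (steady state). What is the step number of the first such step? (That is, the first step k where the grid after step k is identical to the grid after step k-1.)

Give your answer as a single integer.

Step 0 (initial): 1 infected
Step 1: +4 new -> 5 infected
Step 2: +6 new -> 11 infected
Step 3: +4 new -> 15 infected
Step 4: +6 new -> 21 infected
Step 5: +5 new -> 26 infected
Step 6: +3 new -> 29 infected
Step 7: +2 new -> 31 infected
Step 8: +1 new -> 32 infected
Step 9: +0 new -> 32 infected

Answer: 9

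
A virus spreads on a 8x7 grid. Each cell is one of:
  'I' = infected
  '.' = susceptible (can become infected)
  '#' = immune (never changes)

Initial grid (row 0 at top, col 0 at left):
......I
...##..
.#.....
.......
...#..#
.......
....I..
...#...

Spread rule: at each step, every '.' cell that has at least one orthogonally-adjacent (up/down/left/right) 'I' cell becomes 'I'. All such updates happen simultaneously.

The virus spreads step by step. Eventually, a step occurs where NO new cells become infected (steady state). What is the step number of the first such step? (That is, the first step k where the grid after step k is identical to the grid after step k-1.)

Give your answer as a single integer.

Step 0 (initial): 2 infected
Step 1: +6 new -> 8 infected
Step 2: +9 new -> 17 infected
Step 3: +10 new -> 27 infected
Step 4: +8 new -> 35 infected
Step 5: +7 new -> 42 infected
Step 6: +5 new -> 47 infected
Step 7: +2 new -> 49 infected
Step 8: +1 new -> 50 infected
Step 9: +0 new -> 50 infected

Answer: 9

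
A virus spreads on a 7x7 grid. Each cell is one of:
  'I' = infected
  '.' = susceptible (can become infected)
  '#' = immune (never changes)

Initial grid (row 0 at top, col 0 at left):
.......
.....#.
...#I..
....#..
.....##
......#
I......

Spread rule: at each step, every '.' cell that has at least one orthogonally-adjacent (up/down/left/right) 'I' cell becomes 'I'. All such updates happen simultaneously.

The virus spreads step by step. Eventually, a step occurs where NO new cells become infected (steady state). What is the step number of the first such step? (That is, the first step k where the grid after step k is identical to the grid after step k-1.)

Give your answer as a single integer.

Step 0 (initial): 2 infected
Step 1: +4 new -> 6 infected
Step 2: +7 new -> 13 infected
Step 3: +9 new -> 22 infected
Step 4: +9 new -> 31 infected
Step 5: +7 new -> 38 infected
Step 6: +5 new -> 43 infected
Step 7: +0 new -> 43 infected

Answer: 7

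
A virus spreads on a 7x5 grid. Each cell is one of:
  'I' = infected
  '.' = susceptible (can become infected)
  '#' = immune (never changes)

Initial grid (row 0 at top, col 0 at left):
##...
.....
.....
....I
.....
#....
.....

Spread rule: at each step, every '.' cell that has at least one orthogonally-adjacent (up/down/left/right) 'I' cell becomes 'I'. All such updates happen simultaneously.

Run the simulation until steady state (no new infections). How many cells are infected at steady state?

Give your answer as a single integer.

Answer: 32

Derivation:
Step 0 (initial): 1 infected
Step 1: +3 new -> 4 infected
Step 2: +5 new -> 9 infected
Step 3: +7 new -> 16 infected
Step 4: +7 new -> 23 infected
Step 5: +6 new -> 29 infected
Step 6: +2 new -> 31 infected
Step 7: +1 new -> 32 infected
Step 8: +0 new -> 32 infected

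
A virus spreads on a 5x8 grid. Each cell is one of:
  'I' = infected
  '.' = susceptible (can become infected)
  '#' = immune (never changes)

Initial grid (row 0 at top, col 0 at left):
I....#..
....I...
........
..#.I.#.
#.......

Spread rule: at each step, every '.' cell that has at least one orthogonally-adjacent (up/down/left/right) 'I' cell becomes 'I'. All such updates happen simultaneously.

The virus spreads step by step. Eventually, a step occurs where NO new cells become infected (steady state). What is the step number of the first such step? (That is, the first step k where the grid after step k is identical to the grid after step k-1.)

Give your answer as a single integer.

Step 0 (initial): 3 infected
Step 1: +9 new -> 12 infected
Step 2: +10 new -> 22 infected
Step 3: +8 new -> 30 infected
Step 4: +5 new -> 35 infected
Step 5: +1 new -> 36 infected
Step 6: +0 new -> 36 infected

Answer: 6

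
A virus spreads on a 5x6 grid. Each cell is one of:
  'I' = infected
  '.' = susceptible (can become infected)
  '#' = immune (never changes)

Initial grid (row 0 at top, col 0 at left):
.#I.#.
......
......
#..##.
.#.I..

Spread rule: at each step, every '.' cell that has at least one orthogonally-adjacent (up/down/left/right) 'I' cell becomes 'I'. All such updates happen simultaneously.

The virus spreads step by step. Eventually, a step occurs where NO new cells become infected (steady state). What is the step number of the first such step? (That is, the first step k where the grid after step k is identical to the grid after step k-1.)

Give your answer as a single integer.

Answer: 6

Derivation:
Step 0 (initial): 2 infected
Step 1: +4 new -> 6 infected
Step 2: +5 new -> 11 infected
Step 3: +6 new -> 17 infected
Step 4: +5 new -> 22 infected
Step 5: +1 new -> 23 infected
Step 6: +0 new -> 23 infected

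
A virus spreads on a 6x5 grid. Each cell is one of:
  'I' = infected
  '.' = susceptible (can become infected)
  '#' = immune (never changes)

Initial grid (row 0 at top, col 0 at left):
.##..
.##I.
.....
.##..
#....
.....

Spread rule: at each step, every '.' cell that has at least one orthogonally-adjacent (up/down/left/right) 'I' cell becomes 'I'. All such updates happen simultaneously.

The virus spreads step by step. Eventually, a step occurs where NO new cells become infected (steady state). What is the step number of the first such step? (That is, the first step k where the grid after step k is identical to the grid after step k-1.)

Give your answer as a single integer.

Answer: 8

Derivation:
Step 0 (initial): 1 infected
Step 1: +3 new -> 4 infected
Step 2: +4 new -> 8 infected
Step 3: +3 new -> 11 infected
Step 4: +4 new -> 15 infected
Step 5: +5 new -> 20 infected
Step 6: +2 new -> 22 infected
Step 7: +1 new -> 23 infected
Step 8: +0 new -> 23 infected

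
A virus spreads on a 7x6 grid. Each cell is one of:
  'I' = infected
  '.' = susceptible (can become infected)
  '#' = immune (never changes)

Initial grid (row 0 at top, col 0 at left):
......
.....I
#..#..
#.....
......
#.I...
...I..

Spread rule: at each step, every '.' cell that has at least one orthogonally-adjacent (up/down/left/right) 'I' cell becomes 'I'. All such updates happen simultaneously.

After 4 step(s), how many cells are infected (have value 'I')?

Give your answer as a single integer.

Step 0 (initial): 3 infected
Step 1: +8 new -> 11 infected
Step 2: +10 new -> 21 infected
Step 3: +11 new -> 32 infected
Step 4: +3 new -> 35 infected

Answer: 35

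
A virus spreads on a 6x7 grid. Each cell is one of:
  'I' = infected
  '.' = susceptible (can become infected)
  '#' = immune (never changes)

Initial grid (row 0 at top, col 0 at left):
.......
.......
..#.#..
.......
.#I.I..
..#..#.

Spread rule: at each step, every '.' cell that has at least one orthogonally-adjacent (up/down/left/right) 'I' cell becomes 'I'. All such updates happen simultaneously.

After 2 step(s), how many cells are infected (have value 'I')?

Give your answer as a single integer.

Step 0 (initial): 2 infected
Step 1: +5 new -> 7 infected
Step 2: +5 new -> 12 infected

Answer: 12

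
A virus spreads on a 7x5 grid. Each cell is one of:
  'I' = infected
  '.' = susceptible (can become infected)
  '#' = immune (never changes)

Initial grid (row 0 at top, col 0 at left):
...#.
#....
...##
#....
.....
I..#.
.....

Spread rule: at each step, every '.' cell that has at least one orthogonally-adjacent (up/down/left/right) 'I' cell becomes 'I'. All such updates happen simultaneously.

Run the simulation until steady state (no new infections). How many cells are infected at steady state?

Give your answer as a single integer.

Answer: 29

Derivation:
Step 0 (initial): 1 infected
Step 1: +3 new -> 4 infected
Step 2: +3 new -> 7 infected
Step 3: +3 new -> 10 infected
Step 4: +4 new -> 14 infected
Step 5: +6 new -> 20 infected
Step 6: +4 new -> 24 infected
Step 7: +3 new -> 27 infected
Step 8: +1 new -> 28 infected
Step 9: +1 new -> 29 infected
Step 10: +0 new -> 29 infected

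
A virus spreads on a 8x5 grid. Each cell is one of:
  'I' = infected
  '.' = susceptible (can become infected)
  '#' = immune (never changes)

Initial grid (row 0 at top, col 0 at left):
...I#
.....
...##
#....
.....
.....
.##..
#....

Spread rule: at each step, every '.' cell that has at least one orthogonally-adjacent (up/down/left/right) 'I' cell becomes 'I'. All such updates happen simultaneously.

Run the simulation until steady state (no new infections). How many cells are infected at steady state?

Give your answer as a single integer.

Step 0 (initial): 1 infected
Step 1: +2 new -> 3 infected
Step 2: +3 new -> 6 infected
Step 3: +3 new -> 9 infected
Step 4: +3 new -> 12 infected
Step 5: +4 new -> 16 infected
Step 6: +4 new -> 20 infected
Step 7: +4 new -> 24 infected
Step 8: +3 new -> 27 infected
Step 9: +3 new -> 30 infected
Step 10: +2 new -> 32 infected
Step 11: +1 new -> 33 infected
Step 12: +0 new -> 33 infected

Answer: 33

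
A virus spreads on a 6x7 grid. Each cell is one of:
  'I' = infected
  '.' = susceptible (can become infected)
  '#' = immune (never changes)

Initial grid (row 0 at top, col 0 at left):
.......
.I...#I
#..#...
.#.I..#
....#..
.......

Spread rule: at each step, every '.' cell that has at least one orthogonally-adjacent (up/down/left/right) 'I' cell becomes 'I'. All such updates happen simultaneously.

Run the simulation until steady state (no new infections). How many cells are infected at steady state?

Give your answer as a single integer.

Answer: 36

Derivation:
Step 0 (initial): 3 infected
Step 1: +9 new -> 12 infected
Step 2: +10 new -> 22 infected
Step 3: +7 new -> 29 infected
Step 4: +4 new -> 33 infected
Step 5: +3 new -> 36 infected
Step 6: +0 new -> 36 infected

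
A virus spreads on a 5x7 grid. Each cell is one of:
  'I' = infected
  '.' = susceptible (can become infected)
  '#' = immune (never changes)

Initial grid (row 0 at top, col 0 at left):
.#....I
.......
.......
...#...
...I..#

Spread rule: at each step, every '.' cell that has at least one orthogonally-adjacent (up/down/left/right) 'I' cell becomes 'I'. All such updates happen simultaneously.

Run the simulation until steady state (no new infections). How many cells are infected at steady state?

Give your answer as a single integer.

Step 0 (initial): 2 infected
Step 1: +4 new -> 6 infected
Step 2: +7 new -> 13 infected
Step 3: +9 new -> 22 infected
Step 4: +6 new -> 28 infected
Step 5: +2 new -> 30 infected
Step 6: +1 new -> 31 infected
Step 7: +1 new -> 32 infected
Step 8: +0 new -> 32 infected

Answer: 32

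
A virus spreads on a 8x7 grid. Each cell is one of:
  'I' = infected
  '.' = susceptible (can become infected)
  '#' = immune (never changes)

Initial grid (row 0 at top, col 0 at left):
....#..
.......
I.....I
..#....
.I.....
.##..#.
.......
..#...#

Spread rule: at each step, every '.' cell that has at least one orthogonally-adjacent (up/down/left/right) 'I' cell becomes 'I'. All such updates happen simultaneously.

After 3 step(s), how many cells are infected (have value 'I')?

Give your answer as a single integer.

Step 0 (initial): 3 infected
Step 1: +9 new -> 12 infected
Step 2: +10 new -> 22 infected
Step 3: +12 new -> 34 infected

Answer: 34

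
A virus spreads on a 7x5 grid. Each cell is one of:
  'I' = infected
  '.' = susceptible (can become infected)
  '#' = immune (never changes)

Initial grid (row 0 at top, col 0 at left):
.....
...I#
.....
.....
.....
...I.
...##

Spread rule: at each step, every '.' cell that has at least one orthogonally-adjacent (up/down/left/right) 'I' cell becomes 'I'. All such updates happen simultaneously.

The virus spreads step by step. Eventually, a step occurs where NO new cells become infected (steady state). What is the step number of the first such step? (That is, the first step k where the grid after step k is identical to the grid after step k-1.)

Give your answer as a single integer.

Step 0 (initial): 2 infected
Step 1: +6 new -> 8 infected
Step 2: +10 new -> 18 infected
Step 3: +8 new -> 26 infected
Step 4: +5 new -> 31 infected
Step 5: +1 new -> 32 infected
Step 6: +0 new -> 32 infected

Answer: 6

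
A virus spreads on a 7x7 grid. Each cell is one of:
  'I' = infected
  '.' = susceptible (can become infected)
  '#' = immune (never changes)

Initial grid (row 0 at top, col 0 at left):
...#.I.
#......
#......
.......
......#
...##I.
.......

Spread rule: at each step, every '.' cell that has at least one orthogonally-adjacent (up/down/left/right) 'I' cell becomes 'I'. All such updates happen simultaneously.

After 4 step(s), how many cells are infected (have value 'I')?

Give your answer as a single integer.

Answer: 27

Derivation:
Step 0 (initial): 2 infected
Step 1: +6 new -> 8 infected
Step 2: +7 new -> 15 infected
Step 3: +7 new -> 22 infected
Step 4: +5 new -> 27 infected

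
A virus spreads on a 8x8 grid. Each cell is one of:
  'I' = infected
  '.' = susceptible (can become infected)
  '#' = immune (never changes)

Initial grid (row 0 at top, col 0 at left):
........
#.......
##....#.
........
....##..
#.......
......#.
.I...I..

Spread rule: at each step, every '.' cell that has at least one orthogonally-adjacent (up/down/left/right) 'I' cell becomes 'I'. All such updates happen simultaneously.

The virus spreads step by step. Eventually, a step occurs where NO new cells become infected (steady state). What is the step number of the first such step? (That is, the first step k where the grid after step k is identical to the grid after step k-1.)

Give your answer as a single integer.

Answer: 11

Derivation:
Step 0 (initial): 2 infected
Step 1: +6 new -> 8 infected
Step 2: +7 new -> 15 infected
Step 3: +6 new -> 21 infected
Step 4: +6 new -> 27 infected
Step 5: +5 new -> 32 infected
Step 6: +4 new -> 36 infected
Step 7: +5 new -> 41 infected
Step 8: +6 new -> 47 infected
Step 9: +6 new -> 53 infected
Step 10: +3 new -> 56 infected
Step 11: +0 new -> 56 infected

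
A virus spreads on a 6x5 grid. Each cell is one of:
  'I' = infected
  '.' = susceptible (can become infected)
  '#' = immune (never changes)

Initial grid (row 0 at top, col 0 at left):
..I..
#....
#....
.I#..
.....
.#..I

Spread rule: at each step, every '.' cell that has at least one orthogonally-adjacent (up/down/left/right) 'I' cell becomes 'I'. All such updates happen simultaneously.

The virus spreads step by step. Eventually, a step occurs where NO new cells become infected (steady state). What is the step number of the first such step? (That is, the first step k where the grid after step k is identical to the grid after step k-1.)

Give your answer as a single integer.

Step 0 (initial): 3 infected
Step 1: +8 new -> 11 infected
Step 2: +10 new -> 21 infected
Step 3: +5 new -> 26 infected
Step 4: +0 new -> 26 infected

Answer: 4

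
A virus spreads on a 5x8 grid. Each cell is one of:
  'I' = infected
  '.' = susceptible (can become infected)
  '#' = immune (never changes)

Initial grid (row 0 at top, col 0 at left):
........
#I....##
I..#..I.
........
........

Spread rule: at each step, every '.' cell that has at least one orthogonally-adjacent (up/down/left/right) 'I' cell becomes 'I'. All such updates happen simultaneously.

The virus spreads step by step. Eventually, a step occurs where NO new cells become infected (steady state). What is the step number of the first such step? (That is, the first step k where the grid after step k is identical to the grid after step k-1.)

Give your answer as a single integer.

Answer: 6

Derivation:
Step 0 (initial): 3 infected
Step 1: +7 new -> 10 infected
Step 2: +11 new -> 21 infected
Step 3: +8 new -> 29 infected
Step 4: +5 new -> 34 infected
Step 5: +2 new -> 36 infected
Step 6: +0 new -> 36 infected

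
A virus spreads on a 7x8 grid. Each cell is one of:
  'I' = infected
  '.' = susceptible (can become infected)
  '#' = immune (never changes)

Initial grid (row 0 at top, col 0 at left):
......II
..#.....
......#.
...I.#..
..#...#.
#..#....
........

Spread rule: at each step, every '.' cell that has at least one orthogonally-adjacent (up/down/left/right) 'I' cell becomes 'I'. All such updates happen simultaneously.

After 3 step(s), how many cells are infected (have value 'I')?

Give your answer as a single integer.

Answer: 27

Derivation:
Step 0 (initial): 3 infected
Step 1: +7 new -> 10 infected
Step 2: +8 new -> 18 infected
Step 3: +9 new -> 27 infected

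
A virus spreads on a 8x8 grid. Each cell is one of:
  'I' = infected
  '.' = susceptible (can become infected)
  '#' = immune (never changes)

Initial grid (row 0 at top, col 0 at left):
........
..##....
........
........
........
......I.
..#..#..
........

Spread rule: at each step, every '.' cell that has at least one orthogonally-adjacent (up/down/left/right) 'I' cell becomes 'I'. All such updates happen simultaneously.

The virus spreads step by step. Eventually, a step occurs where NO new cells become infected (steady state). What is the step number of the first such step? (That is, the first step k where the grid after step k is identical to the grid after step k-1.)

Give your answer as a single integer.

Answer: 12

Derivation:
Step 0 (initial): 1 infected
Step 1: +4 new -> 5 infected
Step 2: +6 new -> 11 infected
Step 3: +8 new -> 19 infected
Step 4: +8 new -> 27 infected
Step 5: +8 new -> 35 infected
Step 6: +9 new -> 44 infected
Step 7: +6 new -> 50 infected
Step 8: +4 new -> 54 infected
Step 9: +3 new -> 57 infected
Step 10: +2 new -> 59 infected
Step 11: +1 new -> 60 infected
Step 12: +0 new -> 60 infected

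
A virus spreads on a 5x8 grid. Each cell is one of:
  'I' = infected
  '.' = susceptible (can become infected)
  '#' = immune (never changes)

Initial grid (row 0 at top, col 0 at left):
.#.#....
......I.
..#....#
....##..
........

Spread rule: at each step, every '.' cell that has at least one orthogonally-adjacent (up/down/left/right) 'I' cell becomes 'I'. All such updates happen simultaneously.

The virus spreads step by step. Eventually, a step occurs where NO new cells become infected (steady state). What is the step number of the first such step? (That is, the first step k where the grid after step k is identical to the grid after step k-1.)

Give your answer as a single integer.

Step 0 (initial): 1 infected
Step 1: +4 new -> 5 infected
Step 2: +5 new -> 10 infected
Step 3: +5 new -> 15 infected
Step 4: +4 new -> 19 infected
Step 5: +4 new -> 23 infected
Step 6: +4 new -> 27 infected
Step 7: +4 new -> 31 infected
Step 8: +2 new -> 33 infected
Step 9: +1 new -> 34 infected
Step 10: +0 new -> 34 infected

Answer: 10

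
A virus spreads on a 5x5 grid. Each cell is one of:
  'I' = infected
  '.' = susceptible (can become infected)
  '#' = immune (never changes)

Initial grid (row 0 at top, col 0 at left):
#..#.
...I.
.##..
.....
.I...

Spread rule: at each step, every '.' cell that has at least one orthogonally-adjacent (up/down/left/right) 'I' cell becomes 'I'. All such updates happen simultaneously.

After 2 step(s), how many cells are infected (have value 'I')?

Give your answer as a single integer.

Step 0 (initial): 2 infected
Step 1: +6 new -> 8 infected
Step 2: +8 new -> 16 infected

Answer: 16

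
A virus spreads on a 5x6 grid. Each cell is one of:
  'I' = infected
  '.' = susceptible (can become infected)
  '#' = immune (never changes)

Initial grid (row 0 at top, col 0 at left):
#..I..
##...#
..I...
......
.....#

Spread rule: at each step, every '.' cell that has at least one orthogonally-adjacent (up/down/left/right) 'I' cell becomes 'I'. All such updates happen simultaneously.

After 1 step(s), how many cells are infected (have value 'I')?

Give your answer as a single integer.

Step 0 (initial): 2 infected
Step 1: +7 new -> 9 infected

Answer: 9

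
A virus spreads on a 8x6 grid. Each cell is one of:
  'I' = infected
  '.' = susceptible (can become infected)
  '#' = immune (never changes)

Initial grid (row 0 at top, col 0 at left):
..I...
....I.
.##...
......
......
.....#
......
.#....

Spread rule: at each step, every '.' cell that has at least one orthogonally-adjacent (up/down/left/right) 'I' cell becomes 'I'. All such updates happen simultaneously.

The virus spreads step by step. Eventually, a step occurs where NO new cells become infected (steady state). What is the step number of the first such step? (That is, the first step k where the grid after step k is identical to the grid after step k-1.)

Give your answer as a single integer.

Step 0 (initial): 2 infected
Step 1: +7 new -> 9 infected
Step 2: +6 new -> 15 infected
Step 3: +4 new -> 19 infected
Step 4: +5 new -> 24 infected
Step 5: +5 new -> 29 infected
Step 6: +6 new -> 35 infected
Step 7: +5 new -> 40 infected
Step 8: +3 new -> 43 infected
Step 9: +1 new -> 44 infected
Step 10: +0 new -> 44 infected

Answer: 10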